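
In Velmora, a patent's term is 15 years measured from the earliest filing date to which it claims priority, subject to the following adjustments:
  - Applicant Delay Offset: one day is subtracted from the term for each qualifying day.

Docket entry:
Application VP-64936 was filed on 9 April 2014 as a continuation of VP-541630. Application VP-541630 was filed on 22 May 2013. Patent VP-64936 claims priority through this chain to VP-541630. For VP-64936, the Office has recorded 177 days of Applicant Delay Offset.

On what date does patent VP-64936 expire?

Earliest priority filing: 22 May 2013.
Base term: 22 May 2013 + 15 years → 22 May 2028.
Applicant Delay Offset: −177 days → 27 November 2027.

November 27, 2027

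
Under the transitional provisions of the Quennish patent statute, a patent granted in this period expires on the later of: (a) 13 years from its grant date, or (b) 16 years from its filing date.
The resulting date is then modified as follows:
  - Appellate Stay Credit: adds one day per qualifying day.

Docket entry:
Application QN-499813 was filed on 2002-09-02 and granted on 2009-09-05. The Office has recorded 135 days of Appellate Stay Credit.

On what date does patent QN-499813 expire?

(a) grant + 13 years → 5 September 2022.
(b) filing + 16 years → 2 September 2018.
Later of the two: 5 September 2022.
Appellate Stay Credit: +135 days → 18 January 2023.

January 18, 2023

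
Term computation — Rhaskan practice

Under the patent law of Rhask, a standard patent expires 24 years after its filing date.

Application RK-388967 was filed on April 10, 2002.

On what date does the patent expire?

Filing date + 24 years → 10 April 2026.

2026-04-10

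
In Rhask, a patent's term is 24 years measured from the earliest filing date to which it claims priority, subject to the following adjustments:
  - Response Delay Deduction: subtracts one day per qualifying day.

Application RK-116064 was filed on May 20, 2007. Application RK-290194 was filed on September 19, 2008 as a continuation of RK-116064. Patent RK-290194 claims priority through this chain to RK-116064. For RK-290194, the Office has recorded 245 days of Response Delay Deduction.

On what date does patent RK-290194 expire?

Earliest priority filing: 20 May 2007.
Base term: 20 May 2007 + 24 years → 20 May 2031.
Response Delay Deduction: −245 days → 17 September 2030.

September 17, 2030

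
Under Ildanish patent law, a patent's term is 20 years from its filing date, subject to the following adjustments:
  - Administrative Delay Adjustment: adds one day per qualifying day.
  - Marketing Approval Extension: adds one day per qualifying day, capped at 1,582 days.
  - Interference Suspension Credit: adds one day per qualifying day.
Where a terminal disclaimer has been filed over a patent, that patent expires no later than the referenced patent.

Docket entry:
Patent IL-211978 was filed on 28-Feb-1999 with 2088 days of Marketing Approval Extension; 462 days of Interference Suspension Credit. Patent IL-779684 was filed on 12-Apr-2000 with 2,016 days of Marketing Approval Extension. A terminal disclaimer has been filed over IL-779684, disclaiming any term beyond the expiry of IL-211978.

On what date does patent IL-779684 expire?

2024-08-11

Natural term of IL-779684:
  Base: filing + 20 years → 12 April 2020.
  Marketing Approval Extension: 2016 days claimed exceeds the 1582-day cap, so +1582 days → 11 August 2024.
Expiry of referenced patent IL-211978:
  Base: filing + 20 years → 28 February 2019.
  Marketing Approval Extension: 2088 days claimed exceeds the 1582-day cap, so +1582 days → 29 June 2023.
  Interference Suspension Credit: +462 days → 3 October 2024.
Terminal disclaimer: IL-779684 expires on the earlier of 11 August 2024 and 3 October 2024.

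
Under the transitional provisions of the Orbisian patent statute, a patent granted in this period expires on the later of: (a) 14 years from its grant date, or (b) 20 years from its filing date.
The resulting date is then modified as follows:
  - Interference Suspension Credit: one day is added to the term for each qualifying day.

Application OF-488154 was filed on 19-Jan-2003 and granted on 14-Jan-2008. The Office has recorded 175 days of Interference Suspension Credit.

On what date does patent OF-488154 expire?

(a) grant + 14 years → 14 January 2022.
(b) filing + 20 years → 19 January 2023.
Later of the two: 19 January 2023.
Interference Suspension Credit: +175 days → 13 July 2023.

July 13, 2023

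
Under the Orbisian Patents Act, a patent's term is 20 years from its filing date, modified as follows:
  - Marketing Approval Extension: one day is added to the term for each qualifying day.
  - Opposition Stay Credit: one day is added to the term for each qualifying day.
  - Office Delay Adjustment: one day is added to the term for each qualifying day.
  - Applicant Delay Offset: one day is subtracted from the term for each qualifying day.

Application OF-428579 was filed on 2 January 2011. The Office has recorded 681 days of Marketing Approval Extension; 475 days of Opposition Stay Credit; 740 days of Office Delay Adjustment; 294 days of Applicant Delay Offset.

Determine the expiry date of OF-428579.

Base term: filing date + 20 years → 2 January 2031.
Marketing Approval Extension: +681 days → 13 November 2032.
Opposition Stay Credit: +475 days → 3 March 2034.
Office Delay Adjustment: +740 days → 12 March 2036.
Applicant Delay Offset: −294 days → 23 May 2035.

May 23, 2035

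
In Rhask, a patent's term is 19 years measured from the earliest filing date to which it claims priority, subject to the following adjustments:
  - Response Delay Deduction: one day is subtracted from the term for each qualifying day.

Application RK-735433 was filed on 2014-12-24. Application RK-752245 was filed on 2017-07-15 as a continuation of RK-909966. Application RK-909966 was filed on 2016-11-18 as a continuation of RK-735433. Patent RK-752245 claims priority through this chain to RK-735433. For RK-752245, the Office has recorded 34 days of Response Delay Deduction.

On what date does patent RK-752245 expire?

November 20, 2033

Earliest priority filing: 24 December 2014.
Base term: 24 December 2014 + 19 years → 24 December 2033.
Response Delay Deduction: −34 days → 20 November 2033.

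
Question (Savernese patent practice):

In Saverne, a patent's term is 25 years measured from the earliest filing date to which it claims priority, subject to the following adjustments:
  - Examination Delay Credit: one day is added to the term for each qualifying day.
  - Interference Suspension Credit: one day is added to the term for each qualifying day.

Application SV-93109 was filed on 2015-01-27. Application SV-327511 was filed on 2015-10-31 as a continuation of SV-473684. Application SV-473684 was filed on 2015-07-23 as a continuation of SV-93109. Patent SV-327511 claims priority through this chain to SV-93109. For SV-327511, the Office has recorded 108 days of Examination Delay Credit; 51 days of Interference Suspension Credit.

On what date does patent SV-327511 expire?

July 4, 2040

Earliest priority filing: 27 January 2015.
Base term: 27 January 2015 + 25 years → 27 January 2040.
Examination Delay Credit: +108 days → 14 May 2040.
Interference Suspension Credit: +51 days → 4 July 2040.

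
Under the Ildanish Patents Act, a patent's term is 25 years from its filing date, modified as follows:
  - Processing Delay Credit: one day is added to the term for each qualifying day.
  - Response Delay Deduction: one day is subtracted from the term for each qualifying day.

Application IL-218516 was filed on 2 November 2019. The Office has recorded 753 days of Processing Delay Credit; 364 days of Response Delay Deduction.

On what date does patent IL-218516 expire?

Base term: filing date + 25 years → 2 November 2044.
Processing Delay Credit: +753 days → 25 November 2046.
Response Delay Deduction: −364 days → 26 November 2045.

2045-11-26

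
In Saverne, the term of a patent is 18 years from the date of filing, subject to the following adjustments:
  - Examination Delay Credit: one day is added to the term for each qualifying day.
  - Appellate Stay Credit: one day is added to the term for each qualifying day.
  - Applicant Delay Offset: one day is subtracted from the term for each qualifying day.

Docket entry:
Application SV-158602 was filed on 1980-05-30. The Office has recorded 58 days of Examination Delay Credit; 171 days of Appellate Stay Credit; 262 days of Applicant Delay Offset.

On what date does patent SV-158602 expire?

April 27, 1998

Base term: filing date + 18 years → 30 May 1998.
Examination Delay Credit: +58 days → 27 July 1998.
Appellate Stay Credit: +171 days → 14 January 1999.
Applicant Delay Offset: −262 days → 27 April 1998.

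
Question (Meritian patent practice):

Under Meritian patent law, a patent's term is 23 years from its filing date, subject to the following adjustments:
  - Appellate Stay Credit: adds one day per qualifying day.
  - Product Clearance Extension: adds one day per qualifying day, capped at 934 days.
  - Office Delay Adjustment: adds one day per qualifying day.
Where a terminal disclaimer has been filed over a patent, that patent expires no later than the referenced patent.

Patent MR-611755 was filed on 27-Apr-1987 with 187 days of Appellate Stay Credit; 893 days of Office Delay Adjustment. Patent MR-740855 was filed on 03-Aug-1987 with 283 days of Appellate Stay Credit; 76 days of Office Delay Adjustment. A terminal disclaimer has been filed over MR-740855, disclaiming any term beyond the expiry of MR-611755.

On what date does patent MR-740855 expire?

Natural term of MR-740855:
  Base: filing + 23 years → 3 August 2010.
  Appellate Stay Credit: +283 days → 13 May 2011.
  Office Delay Adjustment: +76 days → 28 July 2011.
Expiry of referenced patent MR-611755:
  Base: filing + 23 years → 27 April 2010.
  Appellate Stay Credit: +187 days → 31 October 2010.
  Office Delay Adjustment: +893 days → 11 April 2013.
Terminal disclaimer: MR-740855 expires on the earlier of 28 July 2011 and 11 April 2013.

July 28, 2011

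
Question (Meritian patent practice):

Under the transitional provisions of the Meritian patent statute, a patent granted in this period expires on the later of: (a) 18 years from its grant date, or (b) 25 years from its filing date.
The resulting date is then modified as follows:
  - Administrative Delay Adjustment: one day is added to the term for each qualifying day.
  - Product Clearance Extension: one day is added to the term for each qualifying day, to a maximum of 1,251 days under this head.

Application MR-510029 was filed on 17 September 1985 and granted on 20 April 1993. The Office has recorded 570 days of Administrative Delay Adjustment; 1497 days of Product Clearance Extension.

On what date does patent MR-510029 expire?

April 14, 2016

(a) grant + 18 years → 20 April 2011.
(b) filing + 25 years → 17 September 2010.
Later of the two: 20 April 2011.
Administrative Delay Adjustment: +570 days → 10 November 2012.
Product Clearance Extension: 1497 days claimed exceeds the 1251-day cap, so +1251 days → 14 April 2016.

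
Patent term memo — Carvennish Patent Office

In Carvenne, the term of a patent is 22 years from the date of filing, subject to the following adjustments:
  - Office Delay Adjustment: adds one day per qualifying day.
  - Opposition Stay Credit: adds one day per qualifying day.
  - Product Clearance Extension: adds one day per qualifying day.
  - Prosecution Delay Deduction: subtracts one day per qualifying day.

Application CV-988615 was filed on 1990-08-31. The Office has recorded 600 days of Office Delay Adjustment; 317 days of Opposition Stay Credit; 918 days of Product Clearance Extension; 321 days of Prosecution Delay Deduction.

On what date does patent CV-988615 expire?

Base term: filing date + 22 years → 31 August 2012.
Office Delay Adjustment: +600 days → 23 April 2014.
Opposition Stay Credit: +317 days → 6 March 2015.
Product Clearance Extension: +918 days → 9 September 2017.
Prosecution Delay Deduction: −321 days → 23 October 2016.

2016-10-23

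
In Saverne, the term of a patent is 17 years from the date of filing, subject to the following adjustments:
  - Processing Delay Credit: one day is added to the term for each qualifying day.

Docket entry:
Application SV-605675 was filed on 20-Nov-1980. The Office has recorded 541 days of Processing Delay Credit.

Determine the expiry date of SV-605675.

1999-05-15

Base term: filing date + 17 years → 20 November 1997.
Processing Delay Credit: +541 days → 15 May 1999.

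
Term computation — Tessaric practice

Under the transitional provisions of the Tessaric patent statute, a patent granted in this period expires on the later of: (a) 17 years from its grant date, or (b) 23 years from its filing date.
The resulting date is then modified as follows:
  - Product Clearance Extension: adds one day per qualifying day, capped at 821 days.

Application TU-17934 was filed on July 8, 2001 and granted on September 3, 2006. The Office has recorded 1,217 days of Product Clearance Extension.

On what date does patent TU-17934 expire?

(a) grant + 17 years → 3 September 2023.
(b) filing + 23 years → 8 July 2024.
Later of the two: 8 July 2024.
Product Clearance Extension: 1217 days claimed exceeds the 821-day cap, so +821 days → 7 October 2026.

October 7, 2026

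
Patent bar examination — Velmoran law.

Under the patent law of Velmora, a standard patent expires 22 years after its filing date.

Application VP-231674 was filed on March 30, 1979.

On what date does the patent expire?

March 30, 2001

Filing date + 22 years → 30 March 2001.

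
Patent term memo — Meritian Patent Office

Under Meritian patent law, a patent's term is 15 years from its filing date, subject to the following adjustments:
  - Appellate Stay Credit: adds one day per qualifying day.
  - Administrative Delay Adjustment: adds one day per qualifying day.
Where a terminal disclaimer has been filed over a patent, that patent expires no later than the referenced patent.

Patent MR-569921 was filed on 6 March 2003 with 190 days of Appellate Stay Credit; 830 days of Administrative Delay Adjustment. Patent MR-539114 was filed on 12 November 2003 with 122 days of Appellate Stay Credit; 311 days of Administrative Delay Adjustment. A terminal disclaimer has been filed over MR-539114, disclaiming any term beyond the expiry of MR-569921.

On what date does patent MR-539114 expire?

2020-01-19

Natural term of MR-539114:
  Base: filing + 15 years → 12 November 2018.
  Appellate Stay Credit: +122 days → 14 March 2019.
  Administrative Delay Adjustment: +311 days → 19 January 2020.
Expiry of referenced patent MR-569921:
  Base: filing + 15 years → 6 March 2018.
  Appellate Stay Credit: +190 days → 12 September 2018.
  Administrative Delay Adjustment: +830 days → 20 December 2020.
Terminal disclaimer: MR-539114 expires on the earlier of 19 January 2020 and 20 December 2020.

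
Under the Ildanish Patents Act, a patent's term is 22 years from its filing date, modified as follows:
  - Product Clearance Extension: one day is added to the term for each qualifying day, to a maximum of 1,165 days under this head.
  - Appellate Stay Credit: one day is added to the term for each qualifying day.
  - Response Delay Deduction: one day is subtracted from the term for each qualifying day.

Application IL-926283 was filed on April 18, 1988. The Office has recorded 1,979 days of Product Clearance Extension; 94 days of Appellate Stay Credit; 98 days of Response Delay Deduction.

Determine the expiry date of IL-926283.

Base term: filing date + 22 years → 18 April 2010.
Product Clearance Extension: 1979 days claimed exceeds the 1165-day cap, so +1165 days → 26 June 2013.
Appellate Stay Credit: +94 days → 28 September 2013.
Response Delay Deduction: −98 days → 22 June 2013.

2013-06-22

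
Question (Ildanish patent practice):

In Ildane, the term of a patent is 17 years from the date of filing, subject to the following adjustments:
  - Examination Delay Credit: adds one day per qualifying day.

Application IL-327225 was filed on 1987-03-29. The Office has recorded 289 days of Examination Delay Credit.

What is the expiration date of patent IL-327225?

Base term: filing date + 17 years → 29 March 2004.
Examination Delay Credit: +289 days → 12 January 2005.

2005-01-12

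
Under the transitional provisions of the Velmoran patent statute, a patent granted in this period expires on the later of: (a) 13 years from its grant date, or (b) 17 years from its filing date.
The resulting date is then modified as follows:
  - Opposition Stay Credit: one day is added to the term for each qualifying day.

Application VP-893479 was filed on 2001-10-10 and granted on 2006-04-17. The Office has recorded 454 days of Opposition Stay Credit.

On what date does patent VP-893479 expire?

(a) grant + 13 years → 17 April 2019.
(b) filing + 17 years → 10 October 2018.
Later of the two: 17 April 2019.
Opposition Stay Credit: +454 days → 14 July 2020.

2020-07-14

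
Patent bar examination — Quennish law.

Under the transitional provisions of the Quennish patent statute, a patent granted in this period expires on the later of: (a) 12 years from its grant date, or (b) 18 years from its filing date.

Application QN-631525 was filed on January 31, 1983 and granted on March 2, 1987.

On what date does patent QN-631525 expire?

(a) grant + 12 years → 2 March 1999.
(b) filing + 18 years → 31 January 2001.
Later of the two: 31 January 2001.

2001-01-31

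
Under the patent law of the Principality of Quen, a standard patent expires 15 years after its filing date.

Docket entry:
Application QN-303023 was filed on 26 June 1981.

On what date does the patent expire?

Filing date + 15 years → 26 June 1996.

June 26, 1996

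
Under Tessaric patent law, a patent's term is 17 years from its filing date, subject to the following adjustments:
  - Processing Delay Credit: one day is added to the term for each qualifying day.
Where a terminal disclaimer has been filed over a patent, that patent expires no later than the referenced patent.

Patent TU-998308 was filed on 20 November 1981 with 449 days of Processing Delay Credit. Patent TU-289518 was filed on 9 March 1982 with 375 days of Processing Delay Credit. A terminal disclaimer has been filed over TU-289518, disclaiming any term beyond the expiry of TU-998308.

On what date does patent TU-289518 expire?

February 12, 2000

Natural term of TU-289518:
  Base: filing + 17 years → 9 March 1999.
  Processing Delay Credit: +375 days → 18 March 2000.
Expiry of referenced patent TU-998308:
  Base: filing + 17 years → 20 November 1998.
  Processing Delay Credit: +449 days → 12 February 2000.
Terminal disclaimer: TU-289518 expires on the earlier of 18 March 2000 and 12 February 2000.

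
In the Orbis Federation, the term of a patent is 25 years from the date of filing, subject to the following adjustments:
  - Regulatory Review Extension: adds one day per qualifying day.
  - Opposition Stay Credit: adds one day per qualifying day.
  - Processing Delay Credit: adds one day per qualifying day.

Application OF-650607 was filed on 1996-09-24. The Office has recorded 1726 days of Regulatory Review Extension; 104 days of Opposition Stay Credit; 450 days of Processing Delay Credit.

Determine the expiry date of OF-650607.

Base term: filing date + 25 years → 24 September 2021.
Regulatory Review Extension: +1726 days → 16 June 2026.
Opposition Stay Credit: +104 days → 28 September 2026.
Processing Delay Credit: +450 days → 22 December 2027.

2027-12-22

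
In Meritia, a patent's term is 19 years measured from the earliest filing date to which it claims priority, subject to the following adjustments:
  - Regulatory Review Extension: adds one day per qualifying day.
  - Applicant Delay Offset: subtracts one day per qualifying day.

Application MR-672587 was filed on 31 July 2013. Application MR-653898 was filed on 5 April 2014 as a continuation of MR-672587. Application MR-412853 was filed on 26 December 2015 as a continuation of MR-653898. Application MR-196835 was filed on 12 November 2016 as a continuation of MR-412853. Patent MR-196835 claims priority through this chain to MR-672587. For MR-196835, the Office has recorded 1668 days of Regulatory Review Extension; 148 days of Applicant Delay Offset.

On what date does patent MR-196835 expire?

September 28, 2036

Earliest priority filing: 31 July 2013.
Base term: 31 July 2013 + 19 years → 31 July 2032.
Regulatory Review Extension: +1668 days → 23 February 2037.
Applicant Delay Offset: −148 days → 28 September 2036.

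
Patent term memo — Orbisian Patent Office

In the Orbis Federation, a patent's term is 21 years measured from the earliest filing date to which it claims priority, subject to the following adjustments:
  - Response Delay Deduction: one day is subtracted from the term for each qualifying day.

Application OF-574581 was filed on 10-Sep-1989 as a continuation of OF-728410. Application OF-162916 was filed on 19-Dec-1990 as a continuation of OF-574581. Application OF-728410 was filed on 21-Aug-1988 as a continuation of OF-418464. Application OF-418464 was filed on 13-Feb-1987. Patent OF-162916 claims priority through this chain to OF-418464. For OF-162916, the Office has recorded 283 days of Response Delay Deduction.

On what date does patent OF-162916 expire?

2007-05-06

Earliest priority filing: 13 February 1987.
Base term: 13 February 1987 + 21 years → 13 February 2008.
Response Delay Deduction: −283 days → 6 May 2007.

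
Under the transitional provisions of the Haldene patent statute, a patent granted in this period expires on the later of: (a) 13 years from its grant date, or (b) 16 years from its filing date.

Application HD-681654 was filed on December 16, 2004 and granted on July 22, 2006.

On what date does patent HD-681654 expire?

(a) grant + 13 years → 22 July 2019.
(b) filing + 16 years → 16 December 2020.
Later of the two: 16 December 2020.

2020-12-16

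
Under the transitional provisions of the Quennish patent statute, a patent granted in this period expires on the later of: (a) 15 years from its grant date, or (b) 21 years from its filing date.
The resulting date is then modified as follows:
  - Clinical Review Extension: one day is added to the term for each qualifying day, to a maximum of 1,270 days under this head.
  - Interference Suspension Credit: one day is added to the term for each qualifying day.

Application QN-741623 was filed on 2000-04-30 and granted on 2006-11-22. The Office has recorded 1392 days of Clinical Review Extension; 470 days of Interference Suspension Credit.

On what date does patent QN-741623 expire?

2026-08-28

(a) grant + 15 years → 22 November 2021.
(b) filing + 21 years → 30 April 2021.
Later of the two: 22 November 2021.
Clinical Review Extension: 1392 days claimed exceeds the 1270-day cap, so +1270 days → 15 May 2025.
Interference Suspension Credit: +470 days → 28 August 2026.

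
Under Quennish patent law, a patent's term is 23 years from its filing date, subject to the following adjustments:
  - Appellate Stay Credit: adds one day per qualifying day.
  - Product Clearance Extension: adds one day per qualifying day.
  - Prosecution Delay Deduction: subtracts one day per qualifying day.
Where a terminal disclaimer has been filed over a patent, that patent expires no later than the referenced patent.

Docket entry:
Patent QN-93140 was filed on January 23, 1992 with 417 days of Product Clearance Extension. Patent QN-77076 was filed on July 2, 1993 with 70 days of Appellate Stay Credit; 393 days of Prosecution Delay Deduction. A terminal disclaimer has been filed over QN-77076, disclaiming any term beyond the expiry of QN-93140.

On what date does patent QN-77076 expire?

Natural term of QN-77076:
  Base: filing + 23 years → 2 July 2016.
  Appellate Stay Credit: +70 days → 10 September 2016.
  Prosecution Delay Deduction: −393 days → 14 August 2015.
Expiry of referenced patent QN-93140:
  Base: filing + 23 years → 23 January 2015.
  Product Clearance Extension: +417 days → 15 March 2016.
Terminal disclaimer: QN-77076 expires on the earlier of 14 August 2015 and 15 March 2016.

2015-08-14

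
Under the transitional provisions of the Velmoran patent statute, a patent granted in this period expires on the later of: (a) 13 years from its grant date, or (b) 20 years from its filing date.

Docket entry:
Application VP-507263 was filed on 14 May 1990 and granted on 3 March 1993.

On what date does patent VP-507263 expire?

(a) grant + 13 years → 3 March 2006.
(b) filing + 20 years → 14 May 2010.
Later of the two: 14 May 2010.

2010-05-14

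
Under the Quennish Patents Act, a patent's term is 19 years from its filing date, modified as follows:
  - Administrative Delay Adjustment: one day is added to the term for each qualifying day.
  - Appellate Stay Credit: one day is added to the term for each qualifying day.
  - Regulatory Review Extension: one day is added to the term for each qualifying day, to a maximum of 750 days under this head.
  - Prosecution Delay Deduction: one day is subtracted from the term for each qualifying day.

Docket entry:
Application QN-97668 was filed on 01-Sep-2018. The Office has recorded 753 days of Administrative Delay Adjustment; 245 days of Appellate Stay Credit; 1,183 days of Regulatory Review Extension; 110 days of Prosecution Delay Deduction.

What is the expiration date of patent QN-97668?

2042-02-25

Base term: filing date + 19 years → 1 September 2037.
Administrative Delay Adjustment: +753 days → 24 September 2039.
Appellate Stay Credit: +245 days → 26 May 2040.
Regulatory Review Extension: 1183 days claimed exceeds the 750-day cap, so +750 days → 15 June 2042.
Prosecution Delay Deduction: −110 days → 25 February 2042.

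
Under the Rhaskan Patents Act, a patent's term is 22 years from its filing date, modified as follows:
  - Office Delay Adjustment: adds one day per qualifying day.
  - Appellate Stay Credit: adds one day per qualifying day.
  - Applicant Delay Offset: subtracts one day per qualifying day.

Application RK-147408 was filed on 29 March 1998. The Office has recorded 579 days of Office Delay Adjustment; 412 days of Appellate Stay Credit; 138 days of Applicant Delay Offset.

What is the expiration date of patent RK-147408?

Base term: filing date + 22 years → 29 March 2020.
Office Delay Adjustment: +579 days → 29 October 2021.
Appellate Stay Credit: +412 days → 15 December 2022.
Applicant Delay Offset: −138 days → 30 July 2022.

July 30, 2022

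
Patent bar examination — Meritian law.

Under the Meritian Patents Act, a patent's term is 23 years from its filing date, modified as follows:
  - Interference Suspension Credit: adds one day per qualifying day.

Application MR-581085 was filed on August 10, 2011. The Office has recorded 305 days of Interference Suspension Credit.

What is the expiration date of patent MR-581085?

2035-06-11

Base term: filing date + 23 years → 10 August 2034.
Interference Suspension Credit: +305 days → 11 June 2035.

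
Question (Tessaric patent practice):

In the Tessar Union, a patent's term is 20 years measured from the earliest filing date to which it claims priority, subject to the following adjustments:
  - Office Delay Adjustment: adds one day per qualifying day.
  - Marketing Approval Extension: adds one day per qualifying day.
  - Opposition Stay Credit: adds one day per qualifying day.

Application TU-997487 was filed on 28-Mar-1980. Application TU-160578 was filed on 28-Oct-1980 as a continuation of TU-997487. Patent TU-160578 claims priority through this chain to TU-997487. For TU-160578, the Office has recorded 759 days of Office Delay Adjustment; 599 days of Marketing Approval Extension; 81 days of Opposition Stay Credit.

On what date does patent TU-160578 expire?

Earliest priority filing: 28 March 1980.
Base term: 28 March 1980 + 20 years → 28 March 2000.
Office Delay Adjustment: +759 days → 26 April 2002.
Marketing Approval Extension: +599 days → 16 December 2003.
Opposition Stay Credit: +81 days → 6 March 2004.

March 6, 2004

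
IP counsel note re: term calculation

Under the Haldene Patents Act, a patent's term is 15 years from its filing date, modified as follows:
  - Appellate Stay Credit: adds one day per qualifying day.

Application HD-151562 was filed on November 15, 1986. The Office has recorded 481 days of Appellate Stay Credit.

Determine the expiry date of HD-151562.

Base term: filing date + 15 years → 15 November 2001.
Appellate Stay Credit: +481 days → 11 March 2003.

2003-03-11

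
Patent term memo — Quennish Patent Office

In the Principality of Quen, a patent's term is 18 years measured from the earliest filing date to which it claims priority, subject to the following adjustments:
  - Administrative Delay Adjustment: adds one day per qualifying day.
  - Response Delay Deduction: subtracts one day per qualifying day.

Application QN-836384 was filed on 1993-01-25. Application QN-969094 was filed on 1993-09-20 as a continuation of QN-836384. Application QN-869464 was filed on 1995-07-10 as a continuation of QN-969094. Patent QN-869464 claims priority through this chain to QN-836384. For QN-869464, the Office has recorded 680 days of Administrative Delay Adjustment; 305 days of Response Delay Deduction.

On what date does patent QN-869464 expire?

2012-02-04

Earliest priority filing: 25 January 1993.
Base term: 25 January 1993 + 18 years → 25 January 2011.
Administrative Delay Adjustment: +680 days → 5 December 2012.
Response Delay Deduction: −305 days → 4 February 2012.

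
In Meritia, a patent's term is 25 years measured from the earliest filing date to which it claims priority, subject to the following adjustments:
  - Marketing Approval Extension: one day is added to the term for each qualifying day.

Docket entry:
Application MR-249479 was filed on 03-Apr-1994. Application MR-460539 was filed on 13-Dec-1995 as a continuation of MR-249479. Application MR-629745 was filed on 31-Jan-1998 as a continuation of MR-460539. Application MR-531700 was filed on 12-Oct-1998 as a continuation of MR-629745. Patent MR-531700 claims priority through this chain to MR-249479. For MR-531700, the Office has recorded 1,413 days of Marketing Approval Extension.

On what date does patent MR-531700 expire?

Earliest priority filing: 3 April 1994.
Base term: 3 April 1994 + 25 years → 3 April 2019.
Marketing Approval Extension: +1413 days → 14 February 2023.

2023-02-14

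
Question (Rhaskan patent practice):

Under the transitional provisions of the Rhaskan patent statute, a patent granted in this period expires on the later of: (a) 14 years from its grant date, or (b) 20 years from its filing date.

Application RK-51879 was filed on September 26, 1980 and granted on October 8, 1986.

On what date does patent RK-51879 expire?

(a) grant + 14 years → 8 October 2000.
(b) filing + 20 years → 26 September 2000.
Later of the two: 8 October 2000.

October 8, 2000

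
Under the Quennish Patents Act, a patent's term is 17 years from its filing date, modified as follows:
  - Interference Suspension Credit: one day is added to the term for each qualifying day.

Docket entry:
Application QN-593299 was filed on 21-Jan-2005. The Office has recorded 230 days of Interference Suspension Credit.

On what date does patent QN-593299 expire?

Base term: filing date + 17 years → 21 January 2022.
Interference Suspension Credit: +230 days → 8 September 2022.

2022-09-08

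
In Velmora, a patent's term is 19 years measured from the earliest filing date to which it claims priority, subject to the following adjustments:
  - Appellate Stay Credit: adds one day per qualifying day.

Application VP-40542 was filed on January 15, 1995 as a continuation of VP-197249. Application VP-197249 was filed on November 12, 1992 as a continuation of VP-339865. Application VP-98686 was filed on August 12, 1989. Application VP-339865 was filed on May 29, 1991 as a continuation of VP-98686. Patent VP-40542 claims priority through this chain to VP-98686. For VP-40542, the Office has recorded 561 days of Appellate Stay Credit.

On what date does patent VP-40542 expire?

February 24, 2010

Earliest priority filing: 12 August 1989.
Base term: 12 August 1989 + 19 years → 12 August 2008.
Appellate Stay Credit: +561 days → 24 February 2010.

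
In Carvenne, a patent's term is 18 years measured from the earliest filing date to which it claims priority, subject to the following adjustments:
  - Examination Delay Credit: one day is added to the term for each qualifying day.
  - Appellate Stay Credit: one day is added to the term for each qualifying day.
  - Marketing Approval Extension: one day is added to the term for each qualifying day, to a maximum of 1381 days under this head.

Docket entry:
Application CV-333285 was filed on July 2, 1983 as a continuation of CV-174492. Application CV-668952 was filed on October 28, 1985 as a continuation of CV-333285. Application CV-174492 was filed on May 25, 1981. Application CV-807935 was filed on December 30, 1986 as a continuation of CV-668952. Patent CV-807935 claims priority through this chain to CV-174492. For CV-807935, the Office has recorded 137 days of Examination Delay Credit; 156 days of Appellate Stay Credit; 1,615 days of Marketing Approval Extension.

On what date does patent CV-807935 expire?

December 24, 2003

Earliest priority filing: 25 May 1981.
Base term: 25 May 1981 + 18 years → 25 May 1999.
Examination Delay Credit: +137 days → 9 October 1999.
Appellate Stay Credit: +156 days → 13 March 2000.
Marketing Approval Extension: 1615 days claimed exceeds the 1381-day cap, so +1381 days → 24 December 2003.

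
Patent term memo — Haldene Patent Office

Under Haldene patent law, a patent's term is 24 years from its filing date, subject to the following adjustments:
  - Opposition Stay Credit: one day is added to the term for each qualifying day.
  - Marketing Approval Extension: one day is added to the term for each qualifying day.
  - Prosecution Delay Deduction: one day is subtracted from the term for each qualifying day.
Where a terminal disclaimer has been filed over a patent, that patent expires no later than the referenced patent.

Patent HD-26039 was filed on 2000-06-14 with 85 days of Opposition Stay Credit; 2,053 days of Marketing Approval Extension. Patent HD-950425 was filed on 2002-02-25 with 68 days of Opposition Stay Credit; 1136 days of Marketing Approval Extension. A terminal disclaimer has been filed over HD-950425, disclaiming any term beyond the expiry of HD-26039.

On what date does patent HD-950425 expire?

Natural term of HD-950425:
  Base: filing + 24 years → 25 February 2026.
  Opposition Stay Credit: +68 days → 4 May 2026.
  Marketing Approval Extension: +1136 days → 13 June 2029.
Expiry of referenced patent HD-26039:
  Base: filing + 24 years → 14 June 2024.
  Opposition Stay Credit: +85 days → 7 September 2024.
  Marketing Approval Extension: +2053 days → 22 April 2030.
Terminal disclaimer: HD-950425 expires on the earlier of 13 June 2029 and 22 April 2030.

2029-06-13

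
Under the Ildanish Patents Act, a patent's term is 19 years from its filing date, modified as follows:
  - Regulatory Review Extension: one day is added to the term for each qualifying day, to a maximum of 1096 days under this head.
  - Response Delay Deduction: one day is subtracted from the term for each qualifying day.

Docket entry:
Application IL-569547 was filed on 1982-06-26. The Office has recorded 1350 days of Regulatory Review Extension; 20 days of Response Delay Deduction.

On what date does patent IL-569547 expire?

June 6, 2004

Base term: filing date + 19 years → 26 June 2001.
Regulatory Review Extension: 1350 days claimed exceeds the 1096-day cap, so +1096 days → 26 June 2004.
Response Delay Deduction: −20 days → 6 June 2004.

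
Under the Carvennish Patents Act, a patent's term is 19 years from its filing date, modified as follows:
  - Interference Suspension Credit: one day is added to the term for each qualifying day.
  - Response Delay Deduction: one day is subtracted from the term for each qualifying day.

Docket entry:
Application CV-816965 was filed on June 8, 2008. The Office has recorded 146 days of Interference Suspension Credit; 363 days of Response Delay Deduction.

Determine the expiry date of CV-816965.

2026-11-03

Base term: filing date + 19 years → 8 June 2027.
Interference Suspension Credit: +146 days → 1 November 2027.
Response Delay Deduction: −363 days → 3 November 2026.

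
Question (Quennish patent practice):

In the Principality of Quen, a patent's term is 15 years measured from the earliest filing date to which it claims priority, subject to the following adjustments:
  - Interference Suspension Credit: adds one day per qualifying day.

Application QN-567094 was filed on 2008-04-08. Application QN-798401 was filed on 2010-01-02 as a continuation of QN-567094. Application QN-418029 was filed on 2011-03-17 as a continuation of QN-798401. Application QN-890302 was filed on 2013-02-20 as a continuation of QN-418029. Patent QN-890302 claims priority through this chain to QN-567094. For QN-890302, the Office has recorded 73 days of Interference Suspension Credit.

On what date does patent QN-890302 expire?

2023-06-20

Earliest priority filing: 8 April 2008.
Base term: 8 April 2008 + 15 years → 8 April 2023.
Interference Suspension Credit: +73 days → 20 June 2023.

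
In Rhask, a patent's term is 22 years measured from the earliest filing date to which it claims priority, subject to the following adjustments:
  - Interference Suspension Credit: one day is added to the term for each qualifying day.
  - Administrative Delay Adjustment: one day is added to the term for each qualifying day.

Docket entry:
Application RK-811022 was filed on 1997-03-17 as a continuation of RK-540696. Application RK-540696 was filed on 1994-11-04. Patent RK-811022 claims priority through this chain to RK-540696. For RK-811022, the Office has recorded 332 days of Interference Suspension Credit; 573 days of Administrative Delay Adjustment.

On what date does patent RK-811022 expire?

2019-04-28

Earliest priority filing: 4 November 1994.
Base term: 4 November 1994 + 22 years → 4 November 2016.
Interference Suspension Credit: +332 days → 2 October 2017.
Administrative Delay Adjustment: +573 days → 28 April 2019.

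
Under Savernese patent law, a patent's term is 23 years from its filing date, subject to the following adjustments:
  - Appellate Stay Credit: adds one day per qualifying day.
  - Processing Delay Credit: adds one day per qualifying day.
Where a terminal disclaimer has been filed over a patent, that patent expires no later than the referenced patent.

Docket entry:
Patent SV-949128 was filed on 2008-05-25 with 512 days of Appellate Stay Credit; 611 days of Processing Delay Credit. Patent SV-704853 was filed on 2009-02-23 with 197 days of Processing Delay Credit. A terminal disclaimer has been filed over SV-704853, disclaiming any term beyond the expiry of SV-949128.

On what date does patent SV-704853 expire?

September 7, 2032

Natural term of SV-704853:
  Base: filing + 23 years → 23 February 2032.
  Processing Delay Credit: +197 days → 7 September 2032.
Expiry of referenced patent SV-949128:
  Base: filing + 23 years → 25 May 2031.
  Appellate Stay Credit: +512 days → 18 October 2032.
  Processing Delay Credit: +611 days → 21 June 2034.
Terminal disclaimer: SV-704853 expires on the earlier of 7 September 2032 and 21 June 2034.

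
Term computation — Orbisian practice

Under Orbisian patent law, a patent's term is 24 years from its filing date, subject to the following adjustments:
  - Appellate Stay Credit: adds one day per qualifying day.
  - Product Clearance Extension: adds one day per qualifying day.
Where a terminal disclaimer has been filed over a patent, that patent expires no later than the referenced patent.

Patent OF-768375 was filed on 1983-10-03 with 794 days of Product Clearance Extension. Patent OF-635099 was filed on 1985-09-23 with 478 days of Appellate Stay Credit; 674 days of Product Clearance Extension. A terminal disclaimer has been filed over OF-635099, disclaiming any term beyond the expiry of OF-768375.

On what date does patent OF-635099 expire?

Natural term of OF-635099:
  Base: filing + 24 years → 23 September 2009.
  Appellate Stay Credit: +478 days → 14 January 2011.
  Product Clearance Extension: +674 days → 18 November 2012.
Expiry of referenced patent OF-768375:
  Base: filing + 24 years → 3 October 2007.
  Product Clearance Extension: +794 days → 5 December 2009.
Terminal disclaimer: OF-635099 expires on the earlier of 18 November 2012 and 5 December 2009.

2009-12-05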